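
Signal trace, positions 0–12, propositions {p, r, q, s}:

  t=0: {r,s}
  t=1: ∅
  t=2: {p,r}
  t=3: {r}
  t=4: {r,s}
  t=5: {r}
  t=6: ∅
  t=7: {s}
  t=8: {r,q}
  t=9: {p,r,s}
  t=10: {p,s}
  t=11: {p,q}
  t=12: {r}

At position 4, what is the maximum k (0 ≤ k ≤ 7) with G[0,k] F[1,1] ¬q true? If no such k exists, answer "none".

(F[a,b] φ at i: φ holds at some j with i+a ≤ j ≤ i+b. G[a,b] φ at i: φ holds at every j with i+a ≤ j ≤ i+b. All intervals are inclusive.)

2

F[1,1] ¬q must hold from j=4 onward; find where it first fails.
  j=4: holds
  j=5: holds
  j=6: holds
  j=7: fails
Holds on [4,6], so largest k = 2.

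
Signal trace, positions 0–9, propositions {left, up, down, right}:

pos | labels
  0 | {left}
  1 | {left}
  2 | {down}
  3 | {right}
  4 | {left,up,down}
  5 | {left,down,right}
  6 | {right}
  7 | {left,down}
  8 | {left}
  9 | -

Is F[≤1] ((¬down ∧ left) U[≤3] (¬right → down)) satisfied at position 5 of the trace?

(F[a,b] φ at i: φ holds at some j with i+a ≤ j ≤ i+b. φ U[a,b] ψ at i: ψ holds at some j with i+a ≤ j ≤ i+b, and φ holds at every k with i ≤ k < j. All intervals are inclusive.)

Yes

Check ((¬down ∧ left) U[≤3] (¬right → down)) at each j in [5,6]:
  j=5: holds
  j=6: holds
Found at j=5 → formula holds.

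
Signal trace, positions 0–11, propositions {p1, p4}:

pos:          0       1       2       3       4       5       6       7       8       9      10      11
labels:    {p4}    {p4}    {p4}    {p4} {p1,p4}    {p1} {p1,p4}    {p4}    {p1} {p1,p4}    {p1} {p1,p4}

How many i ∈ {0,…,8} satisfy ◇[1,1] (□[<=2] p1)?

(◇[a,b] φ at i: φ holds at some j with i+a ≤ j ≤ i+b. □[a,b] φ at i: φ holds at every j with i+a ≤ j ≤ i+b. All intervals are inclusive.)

Evaluate at each i in [0,8]:
  i=0: ✗ (none in [1,1])
  i=1: ✗ (none in [2,2])
  i=2: ✗ (none in [3,3])
  i=3: ✓ (witness j=4)
  i=4: ✗ (none in [5,5])
  i=5: ✗ (none in [6,6])
  i=6: ✗ (none in [7,7])
  i=7: ✓ (witness j=8)
  i=8: ✓ (witness j=9)
Positions where it holds: {3, 7, 8} → 3.

3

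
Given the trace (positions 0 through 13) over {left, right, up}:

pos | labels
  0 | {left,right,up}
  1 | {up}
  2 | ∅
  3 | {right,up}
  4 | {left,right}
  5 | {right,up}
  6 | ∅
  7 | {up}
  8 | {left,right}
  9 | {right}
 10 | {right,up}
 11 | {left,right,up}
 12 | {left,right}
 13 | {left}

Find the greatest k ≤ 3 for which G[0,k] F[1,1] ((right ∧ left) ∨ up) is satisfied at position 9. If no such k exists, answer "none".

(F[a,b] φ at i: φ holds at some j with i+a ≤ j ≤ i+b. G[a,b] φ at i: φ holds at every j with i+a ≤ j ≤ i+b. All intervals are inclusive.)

F[1,1] ((right ∧ left) ∨ up) must hold from j=9 onward; find where it first fails.
  j=9: holds
  j=10: holds
  j=11: holds
  j=12: fails
Holds on [9,11], so largest k = 2.

2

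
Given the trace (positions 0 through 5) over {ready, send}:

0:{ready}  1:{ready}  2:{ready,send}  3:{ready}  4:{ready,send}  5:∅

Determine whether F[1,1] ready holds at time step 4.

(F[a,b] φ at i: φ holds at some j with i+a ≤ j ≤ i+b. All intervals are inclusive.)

No

Check ready at each j in [5,5]:
  j=5: false
No position in the window satisfies it → formula fails.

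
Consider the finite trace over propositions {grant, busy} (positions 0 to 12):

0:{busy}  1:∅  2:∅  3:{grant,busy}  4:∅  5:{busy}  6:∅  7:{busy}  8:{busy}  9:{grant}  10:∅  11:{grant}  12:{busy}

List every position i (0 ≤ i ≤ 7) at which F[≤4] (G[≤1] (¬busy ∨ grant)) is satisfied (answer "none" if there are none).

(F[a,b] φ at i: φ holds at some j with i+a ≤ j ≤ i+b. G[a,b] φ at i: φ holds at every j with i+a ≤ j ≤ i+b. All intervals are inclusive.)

Evaluate at each i in [0,7]:
  i=0: ✓ (witness j=1)
  i=1: ✓ (witness j=1)
  i=2: ✓ (witness j=2)
  i=3: ✓ (witness j=3)
  i=4: ✗ (none in [4,8])
  i=5: ✓ (witness j=9)
  i=6: ✓ (witness j=9)
  i=7: ✓ (witness j=9)

0, 1, 2, 3, 5, 6, 7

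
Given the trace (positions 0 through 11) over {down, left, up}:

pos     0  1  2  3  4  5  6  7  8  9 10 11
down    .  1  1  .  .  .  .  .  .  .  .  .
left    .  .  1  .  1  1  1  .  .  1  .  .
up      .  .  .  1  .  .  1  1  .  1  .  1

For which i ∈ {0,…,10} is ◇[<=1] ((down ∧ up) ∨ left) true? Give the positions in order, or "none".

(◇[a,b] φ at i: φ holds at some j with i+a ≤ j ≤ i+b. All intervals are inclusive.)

Evaluate at each i in [0,10]:
  i=0: ✗ (none in [0,1])
  i=1: ✓ (witness j=2)
  i=2: ✓ (witness j=2)
  i=3: ✓ (witness j=4)
  i=4: ✓ (witness j=4)
  i=5: ✓ (witness j=5)
  i=6: ✓ (witness j=6)
  i=7: ✗ (none in [7,8])
  i=8: ✓ (witness j=9)
  i=9: ✓ (witness j=9)
  i=10: ✗ (none in [10,11])

1, 2, 3, 4, 5, 6, 8, 9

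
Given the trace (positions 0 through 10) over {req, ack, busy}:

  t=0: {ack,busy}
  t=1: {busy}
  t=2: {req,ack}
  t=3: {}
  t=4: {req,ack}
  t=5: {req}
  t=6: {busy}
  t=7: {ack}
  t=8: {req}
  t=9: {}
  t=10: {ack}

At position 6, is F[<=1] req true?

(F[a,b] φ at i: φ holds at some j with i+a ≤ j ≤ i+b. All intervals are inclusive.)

Does not hold

Check req at each j in [6,7]:
  j=6: false
  j=7: false
No position in the window satisfies it → formula fails.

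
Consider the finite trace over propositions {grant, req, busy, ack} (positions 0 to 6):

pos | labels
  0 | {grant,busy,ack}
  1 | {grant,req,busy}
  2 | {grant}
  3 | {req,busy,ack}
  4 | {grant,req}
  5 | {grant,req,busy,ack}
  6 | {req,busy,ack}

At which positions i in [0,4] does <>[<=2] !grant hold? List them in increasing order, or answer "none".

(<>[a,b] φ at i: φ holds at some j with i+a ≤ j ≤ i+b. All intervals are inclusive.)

1, 2, 3, 4

Evaluate at each i in [0,4]:
  i=0: ✗ (none in [0,2])
  i=1: ✓ (witness j=3)
  i=2: ✓ (witness j=3)
  i=3: ✓ (witness j=3)
  i=4: ✓ (witness j=6)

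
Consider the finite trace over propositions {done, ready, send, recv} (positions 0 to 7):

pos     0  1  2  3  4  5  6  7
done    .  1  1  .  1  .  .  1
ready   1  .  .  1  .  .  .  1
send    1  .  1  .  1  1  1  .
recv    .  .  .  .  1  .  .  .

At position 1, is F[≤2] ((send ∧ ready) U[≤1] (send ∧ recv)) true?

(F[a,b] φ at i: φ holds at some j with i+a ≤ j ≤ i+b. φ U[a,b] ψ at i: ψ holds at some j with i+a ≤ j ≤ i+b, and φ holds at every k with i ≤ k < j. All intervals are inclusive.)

Check ((send ∧ ready) U[≤1] (send ∧ recv)) at each j in [1,3]:
  j=1: fails
  j=2: fails
  j=3: fails
No position in the window satisfies it → formula fails.

False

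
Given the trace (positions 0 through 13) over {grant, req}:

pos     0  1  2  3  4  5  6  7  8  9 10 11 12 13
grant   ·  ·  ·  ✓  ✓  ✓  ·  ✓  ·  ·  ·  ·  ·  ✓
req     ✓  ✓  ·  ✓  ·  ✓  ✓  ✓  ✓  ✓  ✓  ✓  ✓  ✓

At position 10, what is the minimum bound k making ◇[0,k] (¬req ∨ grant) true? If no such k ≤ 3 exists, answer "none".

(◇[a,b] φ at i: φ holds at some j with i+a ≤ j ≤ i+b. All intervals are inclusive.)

3

Scan j = 10,11,… for (¬req ∨ grant):
  j=10: fails
  j=11: fails
  j=12: fails
  j=13: holds
First hit at j=13, so smallest k = 13-10 = 3.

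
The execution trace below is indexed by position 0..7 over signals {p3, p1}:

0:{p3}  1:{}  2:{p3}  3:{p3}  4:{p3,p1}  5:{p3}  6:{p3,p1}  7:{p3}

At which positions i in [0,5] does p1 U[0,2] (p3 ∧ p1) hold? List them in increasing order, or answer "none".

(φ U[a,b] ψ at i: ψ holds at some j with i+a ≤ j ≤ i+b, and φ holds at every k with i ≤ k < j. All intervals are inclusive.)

Evaluate at each i in [0,5]:
  i=0: ✗ (no rhs in [0,2])
  i=1: ✗ (no rhs in [1,3])
  i=2: ✗ (lhs fails at k=2 before rhs at j=4)
  i=3: ✗ (lhs fails at k=3 before rhs at j=4)
  i=4: ✓ (rhs at j=4)
  i=5: ✗ (lhs fails at k=5 before rhs at j=6)

4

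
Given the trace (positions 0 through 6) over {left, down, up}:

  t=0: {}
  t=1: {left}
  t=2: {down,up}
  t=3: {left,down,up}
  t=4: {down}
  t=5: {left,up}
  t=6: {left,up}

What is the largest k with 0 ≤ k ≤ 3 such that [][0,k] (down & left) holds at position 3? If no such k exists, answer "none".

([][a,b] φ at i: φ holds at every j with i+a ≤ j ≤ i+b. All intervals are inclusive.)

(down & left) must hold from j=3 onward; find where it first fails.
  j=3: holds
  j=4: fails
Holds on [3,3], so largest k = 0.

0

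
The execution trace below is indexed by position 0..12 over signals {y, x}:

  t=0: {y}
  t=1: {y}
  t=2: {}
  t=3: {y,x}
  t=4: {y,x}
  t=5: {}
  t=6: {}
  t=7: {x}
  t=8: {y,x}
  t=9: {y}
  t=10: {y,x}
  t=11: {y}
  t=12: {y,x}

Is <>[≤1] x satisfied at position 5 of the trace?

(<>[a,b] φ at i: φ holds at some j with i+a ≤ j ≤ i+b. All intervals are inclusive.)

No

Check x at each j in [5,6]:
  j=5: false
  j=6: false
No position in the window satisfies it → formula fails.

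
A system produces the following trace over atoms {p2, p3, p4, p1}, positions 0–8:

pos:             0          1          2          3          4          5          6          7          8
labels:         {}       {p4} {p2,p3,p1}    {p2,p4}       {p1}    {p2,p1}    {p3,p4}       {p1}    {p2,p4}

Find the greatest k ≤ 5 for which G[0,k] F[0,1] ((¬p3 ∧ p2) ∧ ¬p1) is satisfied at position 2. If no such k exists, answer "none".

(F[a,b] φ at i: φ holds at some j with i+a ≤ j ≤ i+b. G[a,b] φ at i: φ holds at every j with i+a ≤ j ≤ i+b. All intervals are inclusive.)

1

F[0,1] ((¬p3 ∧ p2) ∧ ¬p1) must hold from j=2 onward; find where it first fails.
  j=2: holds
  j=3: holds
  j=4: fails
Holds on [2,3], so largest k = 1.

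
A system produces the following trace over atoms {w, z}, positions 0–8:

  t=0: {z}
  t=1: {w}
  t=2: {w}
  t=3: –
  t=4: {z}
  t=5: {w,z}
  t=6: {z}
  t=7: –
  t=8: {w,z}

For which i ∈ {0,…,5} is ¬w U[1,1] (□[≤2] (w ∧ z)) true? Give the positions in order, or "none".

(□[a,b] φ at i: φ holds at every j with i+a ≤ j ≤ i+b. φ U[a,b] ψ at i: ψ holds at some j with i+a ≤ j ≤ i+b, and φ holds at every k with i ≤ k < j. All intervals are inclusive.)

Evaluate at each i in [0,5]:
  i=0: ✗ (no rhs in [1,1])
  i=1: ✗ (no rhs in [2,2])
  i=2: ✗ (no rhs in [3,3])
  i=3: ✗ (no rhs in [4,4])
  i=4: ✗ (no rhs in [5,5])
  i=5: ✗ (no rhs in [6,6])

none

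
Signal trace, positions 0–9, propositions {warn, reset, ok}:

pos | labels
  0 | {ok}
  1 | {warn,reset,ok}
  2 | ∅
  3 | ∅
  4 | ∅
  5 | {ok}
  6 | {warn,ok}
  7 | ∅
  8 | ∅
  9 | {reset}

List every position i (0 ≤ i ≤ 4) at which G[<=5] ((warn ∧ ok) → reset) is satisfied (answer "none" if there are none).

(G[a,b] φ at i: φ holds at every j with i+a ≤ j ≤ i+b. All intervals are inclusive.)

0

Evaluate at each i in [0,4]:
  i=0: ✓ (all of [0,5])
  i=1: ✗ (fails at j=6)
  i=2: ✗ (fails at j=6)
  i=3: ✗ (fails at j=6)
  i=4: ✗ (fails at j=6)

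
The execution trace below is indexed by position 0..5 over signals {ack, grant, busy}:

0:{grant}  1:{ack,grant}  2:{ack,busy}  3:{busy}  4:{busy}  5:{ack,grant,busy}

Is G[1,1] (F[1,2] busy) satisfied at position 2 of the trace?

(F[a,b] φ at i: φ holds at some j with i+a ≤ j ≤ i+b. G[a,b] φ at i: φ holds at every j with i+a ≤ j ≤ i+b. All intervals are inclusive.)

Holds

Check F[1,2] busy at every j in [3,3]:
  j=3: holds (witness at 4)
All positions satisfy it → formula holds.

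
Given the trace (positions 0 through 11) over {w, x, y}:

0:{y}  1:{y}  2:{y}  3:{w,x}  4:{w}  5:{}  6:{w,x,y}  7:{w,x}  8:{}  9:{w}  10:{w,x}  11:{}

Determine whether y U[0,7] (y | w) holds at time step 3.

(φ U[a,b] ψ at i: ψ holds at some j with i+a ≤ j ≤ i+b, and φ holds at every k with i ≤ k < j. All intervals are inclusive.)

Need some j in [3,10] with (y | w), and y at every k in [3,j-1].
  j=3: (y | w) holds; no prefix to check → satisfied.

Yes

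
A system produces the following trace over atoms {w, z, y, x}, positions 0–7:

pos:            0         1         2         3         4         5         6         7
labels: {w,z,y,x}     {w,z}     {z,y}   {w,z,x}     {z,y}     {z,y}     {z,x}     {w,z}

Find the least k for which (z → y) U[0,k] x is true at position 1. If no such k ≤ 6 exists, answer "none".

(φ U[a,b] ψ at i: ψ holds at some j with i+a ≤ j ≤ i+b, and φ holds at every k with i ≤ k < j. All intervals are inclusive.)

none

Need earliest j ≥ 1 with x, and (z → y) at every k in [1,j-1].
  j=1: rhs fails.
  j=2: rhs fails.
  j=3: rhs holds but lhs fails at k=1.
  j=4: rhs fails.
  j=5: rhs fails.
  j=6: rhs holds but lhs fails at k=1.
  j=7: rhs fails.
No witness within the range → none.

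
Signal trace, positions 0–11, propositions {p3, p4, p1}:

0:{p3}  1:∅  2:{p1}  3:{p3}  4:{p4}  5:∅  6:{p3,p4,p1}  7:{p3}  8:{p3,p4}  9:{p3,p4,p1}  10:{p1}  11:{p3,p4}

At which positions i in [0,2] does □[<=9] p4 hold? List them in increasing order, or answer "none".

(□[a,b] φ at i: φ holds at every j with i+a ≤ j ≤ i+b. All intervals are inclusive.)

Evaluate at each i in [0,2]:
  i=0: ✗ (fails at j=0)
  i=1: ✗ (fails at j=1)
  i=2: ✗ (fails at j=2)

none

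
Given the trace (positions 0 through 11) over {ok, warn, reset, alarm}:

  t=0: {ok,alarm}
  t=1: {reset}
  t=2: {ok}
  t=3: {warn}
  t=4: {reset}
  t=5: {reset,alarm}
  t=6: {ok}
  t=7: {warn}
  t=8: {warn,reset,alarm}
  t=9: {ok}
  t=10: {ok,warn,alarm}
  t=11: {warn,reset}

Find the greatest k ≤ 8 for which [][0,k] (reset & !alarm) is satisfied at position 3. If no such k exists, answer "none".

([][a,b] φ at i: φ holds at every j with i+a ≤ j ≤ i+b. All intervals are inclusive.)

none

(reset & !alarm) must hold from j=3 onward; find where it first fails.
  j=3: fails → no k works.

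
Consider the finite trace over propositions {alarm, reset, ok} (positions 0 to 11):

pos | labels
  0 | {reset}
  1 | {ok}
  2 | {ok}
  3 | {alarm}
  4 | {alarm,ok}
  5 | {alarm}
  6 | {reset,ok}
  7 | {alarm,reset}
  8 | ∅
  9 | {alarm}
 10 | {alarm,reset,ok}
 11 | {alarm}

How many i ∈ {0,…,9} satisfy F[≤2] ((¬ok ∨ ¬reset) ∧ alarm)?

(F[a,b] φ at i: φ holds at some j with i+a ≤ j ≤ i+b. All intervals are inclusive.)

Evaluate at each i in [0,9]:
  i=0: ✗ (none in [0,2])
  i=1: ✓ (witness j=3)
  i=2: ✓ (witness j=3)
  i=3: ✓ (witness j=3)
  i=4: ✓ (witness j=4)
  i=5: ✓ (witness j=5)
  i=6: ✓ (witness j=7)
  i=7: ✓ (witness j=7)
  i=8: ✓ (witness j=9)
  i=9: ✓ (witness j=9)
Positions where it holds: {1, 2, 3, 4, 5, 6, 7, 8, 9} → 9.

9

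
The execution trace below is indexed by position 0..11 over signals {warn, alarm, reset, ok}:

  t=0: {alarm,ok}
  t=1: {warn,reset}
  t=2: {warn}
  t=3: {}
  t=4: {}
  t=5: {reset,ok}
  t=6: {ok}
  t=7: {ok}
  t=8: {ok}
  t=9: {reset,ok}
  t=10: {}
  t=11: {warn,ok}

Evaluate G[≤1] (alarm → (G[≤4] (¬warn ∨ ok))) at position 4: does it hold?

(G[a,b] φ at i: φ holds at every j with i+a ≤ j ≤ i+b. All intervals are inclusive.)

Holds

Check (alarm → (G[≤4] (¬warn ∨ ok))) at every j in [4,5]:
  j=4: antecedent false → ✓
  j=5: antecedent false → ✓
All positions satisfy it → formula holds.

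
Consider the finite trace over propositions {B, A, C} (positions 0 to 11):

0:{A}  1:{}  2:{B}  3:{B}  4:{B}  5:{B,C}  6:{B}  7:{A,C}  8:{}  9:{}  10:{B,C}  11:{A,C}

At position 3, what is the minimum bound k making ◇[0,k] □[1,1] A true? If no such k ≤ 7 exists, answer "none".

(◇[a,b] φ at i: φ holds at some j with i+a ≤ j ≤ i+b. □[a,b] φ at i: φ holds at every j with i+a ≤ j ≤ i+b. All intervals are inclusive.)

3

Scan j = 3,4,… for □[1,1] A:
  j=3: fails
  j=4: fails
  j=5: fails
  j=6: holds
First hit at j=6, so smallest k = 6-3 = 3.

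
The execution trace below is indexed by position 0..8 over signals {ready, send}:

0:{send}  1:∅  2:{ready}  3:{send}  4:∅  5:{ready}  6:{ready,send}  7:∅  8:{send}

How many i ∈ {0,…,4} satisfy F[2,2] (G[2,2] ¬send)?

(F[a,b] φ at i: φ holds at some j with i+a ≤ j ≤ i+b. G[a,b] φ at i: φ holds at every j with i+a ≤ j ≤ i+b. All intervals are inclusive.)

3

Evaluate at each i in [0,4]:
  i=0: ✓ (witness j=2)
  i=1: ✓ (witness j=3)
  i=2: ✗ (none in [4,4])
  i=3: ✓ (witness j=5)
  i=4: ✗ (none in [6,6])
Positions where it holds: {0, 1, 3} → 3.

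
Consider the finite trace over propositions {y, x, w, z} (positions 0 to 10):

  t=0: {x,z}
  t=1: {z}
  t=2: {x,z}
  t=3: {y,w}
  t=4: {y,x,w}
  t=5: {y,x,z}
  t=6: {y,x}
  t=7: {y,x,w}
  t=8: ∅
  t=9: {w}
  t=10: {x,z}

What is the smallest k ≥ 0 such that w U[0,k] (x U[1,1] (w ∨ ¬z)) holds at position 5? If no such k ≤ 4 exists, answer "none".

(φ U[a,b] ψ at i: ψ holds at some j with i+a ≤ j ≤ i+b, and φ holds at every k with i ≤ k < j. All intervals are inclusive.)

0

Need earliest j ≥ 5 with (x U[1,1] (w ∨ ¬z)), and w at every k in [5,j-1].
  j=5: rhs holds (empty prefix). k = 0.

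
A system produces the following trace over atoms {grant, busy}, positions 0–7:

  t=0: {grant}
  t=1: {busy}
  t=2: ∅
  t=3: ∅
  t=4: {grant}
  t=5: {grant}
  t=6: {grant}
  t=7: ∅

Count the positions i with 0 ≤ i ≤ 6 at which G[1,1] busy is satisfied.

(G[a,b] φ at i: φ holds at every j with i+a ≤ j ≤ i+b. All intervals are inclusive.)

1

Evaluate at each i in [0,6]:
  i=0: ✓ (all of [1,1])
  i=1: ✗ (fails at j=2)
  i=2: ✗ (fails at j=3)
  i=3: ✗ (fails at j=4)
  i=4: ✗ (fails at j=5)
  i=5: ✗ (fails at j=6)
  i=6: ✗ (fails at j=7)
Positions where it holds: {0} → 1.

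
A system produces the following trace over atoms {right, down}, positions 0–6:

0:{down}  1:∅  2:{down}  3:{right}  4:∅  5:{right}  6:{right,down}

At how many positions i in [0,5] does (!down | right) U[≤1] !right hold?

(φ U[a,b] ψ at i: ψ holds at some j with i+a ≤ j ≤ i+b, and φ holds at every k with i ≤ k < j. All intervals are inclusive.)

Evaluate at each i in [0,5]:
  i=0: ✓ (rhs at j=0)
  i=1: ✓ (rhs at j=1)
  i=2: ✓ (rhs at j=2)
  i=3: ✓ (rhs at j=4; lhs holds on [3,3])
  i=4: ✓ (rhs at j=4)
  i=5: ✗ (no rhs in [5,6])
Positions where it holds: {0, 1, 2, 3, 4} → 5.

5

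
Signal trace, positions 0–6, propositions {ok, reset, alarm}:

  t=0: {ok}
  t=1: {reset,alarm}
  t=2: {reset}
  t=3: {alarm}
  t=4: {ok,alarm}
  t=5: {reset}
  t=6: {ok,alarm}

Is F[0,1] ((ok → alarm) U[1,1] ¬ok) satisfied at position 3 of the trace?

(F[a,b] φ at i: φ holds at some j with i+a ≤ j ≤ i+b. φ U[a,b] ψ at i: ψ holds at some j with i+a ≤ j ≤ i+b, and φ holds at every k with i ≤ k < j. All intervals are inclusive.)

Holds

Check ((ok → alarm) U[1,1] ¬ok) at each j in [3,4]:
  j=3: fails
  j=4: holds
Found at j=4 → formula holds.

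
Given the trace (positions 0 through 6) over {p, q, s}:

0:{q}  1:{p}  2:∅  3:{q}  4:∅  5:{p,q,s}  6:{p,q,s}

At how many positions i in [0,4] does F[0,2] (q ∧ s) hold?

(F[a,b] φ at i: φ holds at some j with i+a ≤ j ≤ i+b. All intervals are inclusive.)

Evaluate at each i in [0,4]:
  i=0: ✗ (none in [0,2])
  i=1: ✗ (none in [1,3])
  i=2: ✗ (none in [2,4])
  i=3: ✓ (witness j=5)
  i=4: ✓ (witness j=5)
Positions where it holds: {3, 4} → 2.

2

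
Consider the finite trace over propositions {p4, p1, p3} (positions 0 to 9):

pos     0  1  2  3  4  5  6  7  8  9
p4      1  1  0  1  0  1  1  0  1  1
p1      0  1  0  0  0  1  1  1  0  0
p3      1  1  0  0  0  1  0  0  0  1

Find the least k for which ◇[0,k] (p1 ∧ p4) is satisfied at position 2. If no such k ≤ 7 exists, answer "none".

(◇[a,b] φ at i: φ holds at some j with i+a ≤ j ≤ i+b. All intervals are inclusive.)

Scan j = 2,3,… for (p1 ∧ p4):
  j=2: fails
  j=3: fails
  j=4: fails
  j=5: holds
First hit at j=5, so smallest k = 5-2 = 3.

3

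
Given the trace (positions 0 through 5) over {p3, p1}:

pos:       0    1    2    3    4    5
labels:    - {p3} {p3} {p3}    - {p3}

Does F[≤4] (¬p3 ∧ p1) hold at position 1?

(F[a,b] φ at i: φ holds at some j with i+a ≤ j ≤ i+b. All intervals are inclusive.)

False

Check (¬p3 ∧ p1) at each j in [1,5]:
  j=1: false
  j=2: false
  j=3: false
  j=4: false
  j=5: false
No position in the window satisfies it → formula fails.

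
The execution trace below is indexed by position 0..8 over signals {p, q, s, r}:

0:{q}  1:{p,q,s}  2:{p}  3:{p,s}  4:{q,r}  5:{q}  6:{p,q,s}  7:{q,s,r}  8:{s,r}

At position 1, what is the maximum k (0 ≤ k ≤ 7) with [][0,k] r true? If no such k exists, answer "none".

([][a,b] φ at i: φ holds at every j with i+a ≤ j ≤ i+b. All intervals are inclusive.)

r must hold from j=1 onward; find where it first fails.
  j=1: fails → no k works.

none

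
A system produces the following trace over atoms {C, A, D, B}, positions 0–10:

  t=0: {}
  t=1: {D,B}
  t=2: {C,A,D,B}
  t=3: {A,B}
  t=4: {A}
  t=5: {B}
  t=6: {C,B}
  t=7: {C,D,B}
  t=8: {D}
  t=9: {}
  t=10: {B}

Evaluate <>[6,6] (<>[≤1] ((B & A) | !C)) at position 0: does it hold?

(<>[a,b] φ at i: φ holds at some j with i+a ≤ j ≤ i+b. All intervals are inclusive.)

Check <>[≤1] ((B & A) | !C) at each j in [6,6]:
  j=6: fails (none in [6,7])
No position in the window satisfies it → formula fails.

Does not hold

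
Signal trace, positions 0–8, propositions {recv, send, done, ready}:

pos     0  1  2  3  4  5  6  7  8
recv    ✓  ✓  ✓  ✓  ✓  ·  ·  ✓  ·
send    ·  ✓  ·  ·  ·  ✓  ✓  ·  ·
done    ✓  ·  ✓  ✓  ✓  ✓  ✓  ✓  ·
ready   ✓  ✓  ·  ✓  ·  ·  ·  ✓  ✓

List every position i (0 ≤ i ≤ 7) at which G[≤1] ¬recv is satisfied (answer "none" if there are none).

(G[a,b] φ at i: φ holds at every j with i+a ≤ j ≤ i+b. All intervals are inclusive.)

Evaluate at each i in [0,7]:
  i=0: ✗ (fails at j=0)
  i=1: ✗ (fails at j=1)
  i=2: ✗ (fails at j=2)
  i=3: ✗ (fails at j=3)
  i=4: ✗ (fails at j=4)
  i=5: ✓ (all of [5,6])
  i=6: ✗ (fails at j=7)
  i=7: ✗ (fails at j=7)

5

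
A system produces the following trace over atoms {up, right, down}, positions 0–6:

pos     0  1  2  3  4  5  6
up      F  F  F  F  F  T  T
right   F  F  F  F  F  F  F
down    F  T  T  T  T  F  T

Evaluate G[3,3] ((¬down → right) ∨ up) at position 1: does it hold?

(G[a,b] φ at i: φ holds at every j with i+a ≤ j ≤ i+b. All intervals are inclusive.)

Check ((¬down → right) ∨ up) at every j in [4,4]:
  j=4: true
All positions satisfy it → formula holds.

Yes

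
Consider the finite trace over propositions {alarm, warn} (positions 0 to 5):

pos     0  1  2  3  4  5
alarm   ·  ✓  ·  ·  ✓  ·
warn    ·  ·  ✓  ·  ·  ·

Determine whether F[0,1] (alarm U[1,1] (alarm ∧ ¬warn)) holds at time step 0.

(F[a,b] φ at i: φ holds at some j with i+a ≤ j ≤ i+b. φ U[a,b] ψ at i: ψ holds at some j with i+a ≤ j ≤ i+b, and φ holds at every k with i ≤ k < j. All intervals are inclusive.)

No

Check (alarm U[1,1] (alarm ∧ ¬warn)) at each j in [0,1]:
  j=0: fails
  j=1: fails
No position in the window satisfies it → formula fails.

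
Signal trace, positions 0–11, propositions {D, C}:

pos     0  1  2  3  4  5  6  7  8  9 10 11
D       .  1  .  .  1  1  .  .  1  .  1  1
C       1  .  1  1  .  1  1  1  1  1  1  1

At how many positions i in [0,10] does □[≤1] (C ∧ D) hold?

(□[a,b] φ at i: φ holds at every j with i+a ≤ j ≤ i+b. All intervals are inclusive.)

Evaluate at each i in [0,10]:
  i=0: ✗ (fails at j=0)
  i=1: ✗ (fails at j=1)
  i=2: ✗ (fails at j=2)
  i=3: ✗ (fails at j=3)
  i=4: ✗ (fails at j=4)
  i=5: ✗ (fails at j=6)
  i=6: ✗ (fails at j=6)
  i=7: ✗ (fails at j=7)
  i=8: ✗ (fails at j=9)
  i=9: ✗ (fails at j=9)
  i=10: ✓ (all of [10,11])
Positions where it holds: {10} → 1.

1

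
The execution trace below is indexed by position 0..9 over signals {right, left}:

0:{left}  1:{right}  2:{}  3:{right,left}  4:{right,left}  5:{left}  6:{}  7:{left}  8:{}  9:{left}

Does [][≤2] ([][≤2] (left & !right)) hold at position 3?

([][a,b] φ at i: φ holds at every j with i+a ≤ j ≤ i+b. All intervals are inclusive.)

Check [][≤2] (left & !right) at every j in [3,5]:
  j=3: fails at 3
  j=4: fails at 4
  j=5: fails at 6
Fails at j=3 → formula fails.

Does not hold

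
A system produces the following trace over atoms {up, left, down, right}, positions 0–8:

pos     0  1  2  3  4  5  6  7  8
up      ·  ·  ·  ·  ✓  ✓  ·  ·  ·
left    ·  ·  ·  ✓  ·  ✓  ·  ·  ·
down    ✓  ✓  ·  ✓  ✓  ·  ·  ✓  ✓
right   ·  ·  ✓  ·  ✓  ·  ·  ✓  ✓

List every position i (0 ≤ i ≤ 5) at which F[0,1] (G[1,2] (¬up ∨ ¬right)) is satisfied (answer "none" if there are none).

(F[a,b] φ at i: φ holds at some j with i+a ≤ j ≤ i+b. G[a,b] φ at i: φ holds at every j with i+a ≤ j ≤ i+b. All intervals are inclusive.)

Evaluate at each i in [0,5]:
  i=0: ✓ (witness j=0)
  i=1: ✓ (witness j=1)
  i=2: ✗ (none in [2,3])
  i=3: ✓ (witness j=4)
  i=4: ✓ (witness j=4)
  i=5: ✓ (witness j=5)

0, 1, 3, 4, 5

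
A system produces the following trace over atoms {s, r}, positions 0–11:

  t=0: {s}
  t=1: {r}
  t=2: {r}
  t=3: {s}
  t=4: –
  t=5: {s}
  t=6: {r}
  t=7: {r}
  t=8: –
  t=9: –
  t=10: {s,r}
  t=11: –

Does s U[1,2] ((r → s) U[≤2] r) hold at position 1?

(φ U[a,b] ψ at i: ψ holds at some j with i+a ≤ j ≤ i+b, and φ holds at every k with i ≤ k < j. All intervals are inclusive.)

False

Need some j in [2,3] with ((r → s) U[≤2] r), and s at every k in [1,j-1].
  j=2: ((r → s) U[≤2] r) holds, but s fails at k=1 → not this j.
  j=3: ((r → s) U[≤2] r) — fails.
No j in the window works → until fails.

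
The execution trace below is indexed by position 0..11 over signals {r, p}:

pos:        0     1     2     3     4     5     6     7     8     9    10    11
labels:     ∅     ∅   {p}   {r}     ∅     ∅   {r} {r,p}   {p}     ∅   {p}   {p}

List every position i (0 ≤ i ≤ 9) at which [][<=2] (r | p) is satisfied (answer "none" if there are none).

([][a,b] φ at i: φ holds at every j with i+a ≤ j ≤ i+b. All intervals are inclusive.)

Evaluate at each i in [0,9]:
  i=0: ✗ (fails at j=0)
  i=1: ✗ (fails at j=1)
  i=2: ✗ (fails at j=4)
  i=3: ✗ (fails at j=4)
  i=4: ✗ (fails at j=4)
  i=5: ✗ (fails at j=5)
  i=6: ✓ (all of [6,8])
  i=7: ✗ (fails at j=9)
  i=8: ✗ (fails at j=9)
  i=9: ✗ (fails at j=9)

6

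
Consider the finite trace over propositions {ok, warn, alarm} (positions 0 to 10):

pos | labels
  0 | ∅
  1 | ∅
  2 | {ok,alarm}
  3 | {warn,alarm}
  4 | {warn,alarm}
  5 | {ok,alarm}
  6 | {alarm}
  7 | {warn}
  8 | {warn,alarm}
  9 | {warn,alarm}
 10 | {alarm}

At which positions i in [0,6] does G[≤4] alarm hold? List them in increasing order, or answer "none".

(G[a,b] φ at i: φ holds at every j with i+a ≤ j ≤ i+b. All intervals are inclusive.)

2

Evaluate at each i in [0,6]:
  i=0: ✗ (fails at j=0)
  i=1: ✗ (fails at j=1)
  i=2: ✓ (all of [2,6])
  i=3: ✗ (fails at j=7)
  i=4: ✗ (fails at j=7)
  i=5: ✗ (fails at j=7)
  i=6: ✗ (fails at j=7)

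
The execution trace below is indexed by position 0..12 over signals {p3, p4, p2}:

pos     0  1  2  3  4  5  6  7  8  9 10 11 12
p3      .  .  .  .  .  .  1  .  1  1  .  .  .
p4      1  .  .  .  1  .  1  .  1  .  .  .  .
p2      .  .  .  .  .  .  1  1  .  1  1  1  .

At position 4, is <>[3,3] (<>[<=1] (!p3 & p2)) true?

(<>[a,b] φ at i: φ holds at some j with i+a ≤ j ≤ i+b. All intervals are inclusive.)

Holds

Check <>[<=1] (!p3 & p2) at each j in [7,7]:
  j=7: holds (witness at 7)
Found at j=7 → formula holds.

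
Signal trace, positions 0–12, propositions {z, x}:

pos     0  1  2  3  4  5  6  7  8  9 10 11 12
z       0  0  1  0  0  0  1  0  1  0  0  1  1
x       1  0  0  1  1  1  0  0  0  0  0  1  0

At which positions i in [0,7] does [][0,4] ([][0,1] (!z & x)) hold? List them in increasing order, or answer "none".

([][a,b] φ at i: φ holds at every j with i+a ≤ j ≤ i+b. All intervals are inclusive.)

none

Evaluate at each i in [0,7]:
  i=0: ✗ (fails at j=0)
  i=1: ✗ (fails at j=1)
  i=2: ✗ (fails at j=2)
  i=3: ✗ (fails at j=5)
  i=4: ✗ (fails at j=5)
  i=5: ✗ (fails at j=5)
  i=6: ✗ (fails at j=6)
  i=7: ✗ (fails at j=7)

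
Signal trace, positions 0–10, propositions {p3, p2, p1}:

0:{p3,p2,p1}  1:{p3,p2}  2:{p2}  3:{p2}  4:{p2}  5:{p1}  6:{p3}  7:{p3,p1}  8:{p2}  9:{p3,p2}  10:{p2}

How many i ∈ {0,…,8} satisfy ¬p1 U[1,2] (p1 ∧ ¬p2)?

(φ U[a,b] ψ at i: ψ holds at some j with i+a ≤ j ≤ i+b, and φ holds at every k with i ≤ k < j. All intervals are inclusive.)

3

Evaluate at each i in [0,8]:
  i=0: ✗ (no rhs in [1,2])
  i=1: ✗ (no rhs in [2,3])
  i=2: ✗ (no rhs in [3,4])
  i=3: ✓ (rhs at j=5; lhs holds on [3,4])
  i=4: ✓ (rhs at j=5; lhs holds on [4,4])
  i=5: ✗ (lhs fails at k=5 before rhs at j=7)
  i=6: ✓ (rhs at j=7; lhs holds on [6,6])
  i=7: ✗ (no rhs in [8,9])
  i=8: ✗ (no rhs in [9,10])
Positions where it holds: {3, 4, 6} → 3.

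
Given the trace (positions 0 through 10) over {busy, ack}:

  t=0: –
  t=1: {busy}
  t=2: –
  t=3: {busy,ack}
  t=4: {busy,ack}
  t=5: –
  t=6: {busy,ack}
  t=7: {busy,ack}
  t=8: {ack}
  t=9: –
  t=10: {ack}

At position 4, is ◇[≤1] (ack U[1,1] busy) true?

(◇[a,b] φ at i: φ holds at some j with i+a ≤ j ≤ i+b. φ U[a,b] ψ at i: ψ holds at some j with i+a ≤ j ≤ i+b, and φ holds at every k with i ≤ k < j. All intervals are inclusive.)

Does not hold

Check (ack U[1,1] busy) at each j in [4,5]:
  j=4: fails
  j=5: fails
No position in the window satisfies it → formula fails.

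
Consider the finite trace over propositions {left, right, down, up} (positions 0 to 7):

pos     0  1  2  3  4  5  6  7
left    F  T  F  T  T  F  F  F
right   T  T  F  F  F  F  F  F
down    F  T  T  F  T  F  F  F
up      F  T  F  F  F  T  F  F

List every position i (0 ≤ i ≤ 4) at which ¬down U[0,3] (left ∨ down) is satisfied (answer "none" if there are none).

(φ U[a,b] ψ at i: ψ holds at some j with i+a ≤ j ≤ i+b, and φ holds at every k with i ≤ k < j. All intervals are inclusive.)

Evaluate at each i in [0,4]:
  i=0: ✓ (rhs at j=1; lhs holds on [0,0])
  i=1: ✓ (rhs at j=1)
  i=2: ✓ (rhs at j=2)
  i=3: ✓ (rhs at j=3)
  i=4: ✓ (rhs at j=4)

0, 1, 2, 3, 4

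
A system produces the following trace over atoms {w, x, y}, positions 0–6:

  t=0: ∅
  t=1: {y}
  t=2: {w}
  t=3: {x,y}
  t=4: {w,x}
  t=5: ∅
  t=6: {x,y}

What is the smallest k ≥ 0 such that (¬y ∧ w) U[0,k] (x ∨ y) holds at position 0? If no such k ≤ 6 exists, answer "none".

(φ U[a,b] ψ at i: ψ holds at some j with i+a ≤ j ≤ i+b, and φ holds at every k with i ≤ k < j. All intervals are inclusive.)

Need earliest j ≥ 0 with (x ∨ y), and (¬y ∧ w) at every k in [0,j-1].
  j=0: rhs fails.
  j=1: rhs holds but lhs fails at k=0.
  j=2: rhs fails.
  j=3: rhs holds but lhs fails at k=0.
  j=4: rhs holds but lhs fails at k=0.
  j=5: rhs fails.
  j=6: rhs holds but lhs fails at k=0.
No witness within the range → none.

none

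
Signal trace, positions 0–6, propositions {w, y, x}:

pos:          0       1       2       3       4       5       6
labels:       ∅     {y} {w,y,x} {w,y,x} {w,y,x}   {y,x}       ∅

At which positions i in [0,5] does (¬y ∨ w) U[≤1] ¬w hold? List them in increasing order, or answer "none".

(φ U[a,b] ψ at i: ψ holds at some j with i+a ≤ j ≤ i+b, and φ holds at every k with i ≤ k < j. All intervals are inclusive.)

0, 1, 4, 5

Evaluate at each i in [0,5]:
  i=0: ✓ (rhs at j=0)
  i=1: ✓ (rhs at j=1)
  i=2: ✗ (no rhs in [2,3])
  i=3: ✗ (no rhs in [3,4])
  i=4: ✓ (rhs at j=5; lhs holds on [4,4])
  i=5: ✓ (rhs at j=5)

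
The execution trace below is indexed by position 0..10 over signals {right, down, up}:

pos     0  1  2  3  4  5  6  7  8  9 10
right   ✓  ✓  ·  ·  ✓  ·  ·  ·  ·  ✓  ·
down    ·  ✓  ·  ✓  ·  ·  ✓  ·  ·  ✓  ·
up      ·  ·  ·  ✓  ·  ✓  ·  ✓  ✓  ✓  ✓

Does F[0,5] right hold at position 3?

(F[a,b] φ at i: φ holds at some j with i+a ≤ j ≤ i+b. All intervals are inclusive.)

Yes

Check right at each j in [3,8]:
  j=3: false
  j=4: true
  j=5: false
  j=6: false
  j=7: false
  j=8: false
Found at j=4 → formula holds.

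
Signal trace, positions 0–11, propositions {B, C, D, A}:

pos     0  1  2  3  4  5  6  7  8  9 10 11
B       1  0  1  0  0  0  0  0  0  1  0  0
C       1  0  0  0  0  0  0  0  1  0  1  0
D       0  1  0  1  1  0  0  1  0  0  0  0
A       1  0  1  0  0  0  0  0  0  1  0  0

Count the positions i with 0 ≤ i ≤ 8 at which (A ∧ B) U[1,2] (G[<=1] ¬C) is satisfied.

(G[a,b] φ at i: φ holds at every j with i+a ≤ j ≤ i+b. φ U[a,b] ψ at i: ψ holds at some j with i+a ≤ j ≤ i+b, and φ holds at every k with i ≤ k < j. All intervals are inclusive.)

2

Evaluate at each i in [0,8]:
  i=0: ✓ (rhs at j=1; lhs holds on [0,0])
  i=1: ✗ (lhs fails at k=1 before rhs at j=2)
  i=2: ✓ (rhs at j=3; lhs holds on [2,2])
  i=3: ✗ (lhs fails at k=3 before rhs at j=4)
  i=4: ✗ (lhs fails at k=4 before rhs at j=5)
  i=5: ✗ (lhs fails at k=5 before rhs at j=6)
  i=6: ✗ (no rhs in [7,8])
  i=7: ✗ (no rhs in [8,9])
  i=8: ✗ (no rhs in [9,10])
Positions where it holds: {0, 2} → 2.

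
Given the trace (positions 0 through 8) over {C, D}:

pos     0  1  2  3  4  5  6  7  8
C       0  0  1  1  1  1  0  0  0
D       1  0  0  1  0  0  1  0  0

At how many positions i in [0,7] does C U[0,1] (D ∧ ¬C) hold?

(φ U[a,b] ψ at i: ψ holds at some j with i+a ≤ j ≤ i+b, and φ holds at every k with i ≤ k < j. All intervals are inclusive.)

Evaluate at each i in [0,7]:
  i=0: ✓ (rhs at j=0)
  i=1: ✗ (no rhs in [1,2])
  i=2: ✗ (no rhs in [2,3])
  i=3: ✗ (no rhs in [3,4])
  i=4: ✗ (no rhs in [4,5])
  i=5: ✓ (rhs at j=6; lhs holds on [5,5])
  i=6: ✓ (rhs at j=6)
  i=7: ✗ (no rhs in [7,8])
Positions where it holds: {0, 5, 6} → 3.

3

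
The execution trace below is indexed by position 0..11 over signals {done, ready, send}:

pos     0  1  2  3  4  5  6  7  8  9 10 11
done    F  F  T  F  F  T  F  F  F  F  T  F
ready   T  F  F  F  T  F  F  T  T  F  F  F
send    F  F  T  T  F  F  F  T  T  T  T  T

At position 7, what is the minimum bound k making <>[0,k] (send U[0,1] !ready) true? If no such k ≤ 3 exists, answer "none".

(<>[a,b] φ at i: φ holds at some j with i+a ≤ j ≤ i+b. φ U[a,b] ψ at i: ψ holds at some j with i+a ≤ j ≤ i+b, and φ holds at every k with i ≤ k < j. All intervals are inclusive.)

1

Scan j = 7,8,… for (send U[0,1] !ready):
  j=7: fails
  j=8: holds
First hit at j=8, so smallest k = 8-7 = 1.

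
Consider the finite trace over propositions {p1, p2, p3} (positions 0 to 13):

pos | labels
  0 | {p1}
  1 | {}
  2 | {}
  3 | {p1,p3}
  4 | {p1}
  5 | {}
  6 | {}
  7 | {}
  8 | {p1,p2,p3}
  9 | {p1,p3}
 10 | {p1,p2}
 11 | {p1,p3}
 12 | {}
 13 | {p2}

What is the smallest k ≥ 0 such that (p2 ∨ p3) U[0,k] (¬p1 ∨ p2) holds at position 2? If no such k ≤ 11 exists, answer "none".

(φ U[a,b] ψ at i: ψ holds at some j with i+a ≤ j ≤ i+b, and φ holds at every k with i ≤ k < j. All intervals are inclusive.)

0

Need earliest j ≥ 2 with (¬p1 ∨ p2), and (p2 ∨ p3) at every k in [2,j-1].
  j=2: rhs holds (empty prefix). k = 0.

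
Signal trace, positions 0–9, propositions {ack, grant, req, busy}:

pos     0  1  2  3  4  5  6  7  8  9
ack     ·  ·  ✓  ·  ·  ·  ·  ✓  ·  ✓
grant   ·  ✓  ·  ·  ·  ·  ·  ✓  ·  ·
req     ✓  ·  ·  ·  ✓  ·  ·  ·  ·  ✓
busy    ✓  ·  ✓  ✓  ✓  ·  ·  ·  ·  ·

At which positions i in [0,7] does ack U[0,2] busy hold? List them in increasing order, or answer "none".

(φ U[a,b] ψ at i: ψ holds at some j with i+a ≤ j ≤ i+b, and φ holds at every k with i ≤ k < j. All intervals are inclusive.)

Evaluate at each i in [0,7]:
  i=0: ✓ (rhs at j=0)
  i=1: ✗ (lhs fails at k=1 before rhs at j=2)
  i=2: ✓ (rhs at j=2)
  i=3: ✓ (rhs at j=3)
  i=4: ✓ (rhs at j=4)
  i=5: ✗ (no rhs in [5,7])
  i=6: ✗ (no rhs in [6,8])
  i=7: ✗ (no rhs in [7,9])

0, 2, 3, 4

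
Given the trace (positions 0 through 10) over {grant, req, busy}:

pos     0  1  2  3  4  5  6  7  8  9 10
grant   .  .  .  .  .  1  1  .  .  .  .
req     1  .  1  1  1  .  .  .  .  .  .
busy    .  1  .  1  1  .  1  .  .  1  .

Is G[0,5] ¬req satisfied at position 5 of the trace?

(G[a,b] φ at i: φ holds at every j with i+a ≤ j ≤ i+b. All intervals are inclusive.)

Holds

Check ¬req at every j in [5,10]:
  j=5: true
  j=6: true
  j=7: true
  j=8: true
  j=9: true
  j=10: true
All positions satisfy it → formula holds.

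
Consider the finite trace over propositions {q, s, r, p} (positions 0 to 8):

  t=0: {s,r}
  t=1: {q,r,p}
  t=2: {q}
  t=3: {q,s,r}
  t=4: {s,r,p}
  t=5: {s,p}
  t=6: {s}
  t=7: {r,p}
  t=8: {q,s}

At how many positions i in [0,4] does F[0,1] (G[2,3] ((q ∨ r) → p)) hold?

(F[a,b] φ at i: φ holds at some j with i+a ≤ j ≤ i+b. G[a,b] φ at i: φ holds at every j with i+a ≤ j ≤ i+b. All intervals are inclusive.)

4

Evaluate at each i in [0,4]:
  i=0: ✗ (none in [0,1])
  i=1: ✓ (witness j=2)
  i=2: ✓ (witness j=2)
  i=3: ✓ (witness j=3)
  i=4: ✓ (witness j=4)
Positions where it holds: {1, 2, 3, 4} → 4.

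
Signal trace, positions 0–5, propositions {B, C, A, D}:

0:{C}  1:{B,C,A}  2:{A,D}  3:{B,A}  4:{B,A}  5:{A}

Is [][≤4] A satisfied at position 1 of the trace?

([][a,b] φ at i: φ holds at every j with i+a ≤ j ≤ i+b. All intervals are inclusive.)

Check A at every j in [1,5]:
  j=1: true
  j=2: true
  j=3: true
  j=4: true
  j=5: true
All positions satisfy it → formula holds.

Yes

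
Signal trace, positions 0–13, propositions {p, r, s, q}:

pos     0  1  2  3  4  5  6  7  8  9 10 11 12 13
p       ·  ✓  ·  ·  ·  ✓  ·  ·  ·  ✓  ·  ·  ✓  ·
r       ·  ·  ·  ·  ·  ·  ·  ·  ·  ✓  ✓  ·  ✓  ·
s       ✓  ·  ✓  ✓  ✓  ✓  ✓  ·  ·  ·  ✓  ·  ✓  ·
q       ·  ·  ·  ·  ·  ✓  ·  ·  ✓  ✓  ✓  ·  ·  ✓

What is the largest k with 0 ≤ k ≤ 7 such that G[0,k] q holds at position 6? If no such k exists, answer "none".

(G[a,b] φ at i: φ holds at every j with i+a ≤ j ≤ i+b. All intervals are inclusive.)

none

q must hold from j=6 onward; find where it first fails.
  j=6: fails → no k works.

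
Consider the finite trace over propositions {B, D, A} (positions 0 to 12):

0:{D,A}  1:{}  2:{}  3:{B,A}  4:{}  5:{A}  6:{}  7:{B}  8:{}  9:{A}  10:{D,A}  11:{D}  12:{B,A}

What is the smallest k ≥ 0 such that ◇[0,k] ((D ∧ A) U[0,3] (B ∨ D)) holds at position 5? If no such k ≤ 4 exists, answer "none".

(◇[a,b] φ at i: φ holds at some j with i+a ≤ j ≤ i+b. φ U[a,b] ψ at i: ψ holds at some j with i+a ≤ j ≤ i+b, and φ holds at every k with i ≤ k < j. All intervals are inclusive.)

Scan j = 5,6,… for ((D ∧ A) U[0,3] (B ∨ D)):
  j=5: fails
  j=6: fails
  j=7: holds
First hit at j=7, so smallest k = 7-5 = 2.

2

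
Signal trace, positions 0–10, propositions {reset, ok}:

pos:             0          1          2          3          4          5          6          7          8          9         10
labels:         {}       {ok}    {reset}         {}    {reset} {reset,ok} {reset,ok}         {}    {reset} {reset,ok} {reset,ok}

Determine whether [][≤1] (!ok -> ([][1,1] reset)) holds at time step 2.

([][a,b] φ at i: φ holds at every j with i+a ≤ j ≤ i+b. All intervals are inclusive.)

Check (!ok -> ([][1,1] reset)) at every j in [2,3]:
  j=2: antecedent true; consequent fails at 3 → ✗
  j=3: antecedent true; consequent holds on [4,4] → ✓
Fails at j=2 → formula fails.

No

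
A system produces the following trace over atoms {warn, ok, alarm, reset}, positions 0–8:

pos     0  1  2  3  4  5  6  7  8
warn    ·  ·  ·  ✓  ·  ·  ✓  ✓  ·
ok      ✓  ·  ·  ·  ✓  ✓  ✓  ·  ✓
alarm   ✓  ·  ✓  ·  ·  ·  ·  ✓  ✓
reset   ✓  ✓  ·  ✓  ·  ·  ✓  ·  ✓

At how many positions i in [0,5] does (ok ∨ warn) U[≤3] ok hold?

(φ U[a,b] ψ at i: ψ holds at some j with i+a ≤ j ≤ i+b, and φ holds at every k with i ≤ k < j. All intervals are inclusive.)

4

Evaluate at each i in [0,5]:
  i=0: ✓ (rhs at j=0)
  i=1: ✗ (lhs fails at k=1 before rhs at j=4)
  i=2: ✗ (lhs fails at k=2 before rhs at j=4)
  i=3: ✓ (rhs at j=4; lhs holds on [3,3])
  i=4: ✓ (rhs at j=4)
  i=5: ✓ (rhs at j=5)
Positions where it holds: {0, 3, 4, 5} → 4.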